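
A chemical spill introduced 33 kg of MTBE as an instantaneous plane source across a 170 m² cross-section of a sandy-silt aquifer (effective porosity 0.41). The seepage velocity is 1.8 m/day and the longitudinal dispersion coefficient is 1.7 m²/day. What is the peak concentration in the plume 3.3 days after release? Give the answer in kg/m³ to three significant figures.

0.0564 kg/m³

The peak of an instantaneous 1D plume sits at x = vt; there the Gaussian factor is 1 and C_max = M/(n_e·A·√(4πDt)), where n_e·A is the pore area the mass is dissolved in.
√(4πDt) = √(4π × 1.7 × 3.3) = 8.396 m, so C_max = 33/(0.41 × 170 × 8.396) = 0.0564 kg/m³.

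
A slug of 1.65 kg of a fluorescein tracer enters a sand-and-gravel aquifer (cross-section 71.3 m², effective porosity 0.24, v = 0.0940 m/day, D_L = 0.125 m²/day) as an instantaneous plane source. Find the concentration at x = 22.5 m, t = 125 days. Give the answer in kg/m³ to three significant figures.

For an instantaneous plane source, C(x,t) = M/(n_e·A·√(4πDt)) · exp(−(x−vt)²/(4Dt)), with n_e·A the pore (flow) area.
Plume center vt = 0.0940 × 125 = 11.75 m, so the well at 22.5 m is 10.75 m downgradient of the peak.
√(4πDt) = 14.01 m, giving peak height M/(n_e·A·√(4πDt)) = 1.65/(0.24 × 71.3 × 14.01) = 0.006882 kg/m³.
(x−vt)²/(4Dt) = (10.75)²/(4 × 0.125 × 125) = 1.849; exp(−1.849) = 0.1574.
C = 0.006882 × 0.1574 = 0.00108 kg/m³.

0.00108 kg/m³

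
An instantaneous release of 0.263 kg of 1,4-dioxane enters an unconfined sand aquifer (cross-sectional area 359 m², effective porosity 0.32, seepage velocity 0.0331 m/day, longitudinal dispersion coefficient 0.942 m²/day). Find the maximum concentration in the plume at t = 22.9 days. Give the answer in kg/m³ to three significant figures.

The peak of an instantaneous 1D plume sits at x = vt; there the Gaussian factor is 1 and C_max = M/(n_e·A·√(4πDt)), where n_e·A is the pore area the mass is dissolved in.
√(4πDt) = √(4π × 0.942 × 22.9) = 16.46 m, so C_max = 0.263/(0.32 × 359 × 16.46) = 0.000139 kg/m³.

0.000139 kg/m³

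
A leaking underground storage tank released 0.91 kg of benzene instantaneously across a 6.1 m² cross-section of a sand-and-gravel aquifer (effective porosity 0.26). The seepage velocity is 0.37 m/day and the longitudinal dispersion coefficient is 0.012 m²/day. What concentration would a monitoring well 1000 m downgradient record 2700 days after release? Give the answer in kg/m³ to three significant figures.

0.0282 kg/m³

For an instantaneous plane source, C(x,t) = M/(n_e·A·√(4πDt)) · exp(−(x−vt)²/(4Dt)), with n_e·A the pore (flow) area.
Plume center vt = 0.37 × 2700 = 999 m, so the well at 1000 m is 1 m downgradient of the peak.
√(4πDt) = 20.18 m, giving peak height M/(n_e·A·√(4πDt)) = 0.91/(0.26 × 6.1 × 20.18) = 0.02843 kg/m³.
(x−vt)²/(4Dt) = (1)²/(4 × 0.012 × 2700) = 0.007716; exp(−0.007716) = 0.9923.
C = 0.02843 × 0.9923 = 0.0282 kg/m³.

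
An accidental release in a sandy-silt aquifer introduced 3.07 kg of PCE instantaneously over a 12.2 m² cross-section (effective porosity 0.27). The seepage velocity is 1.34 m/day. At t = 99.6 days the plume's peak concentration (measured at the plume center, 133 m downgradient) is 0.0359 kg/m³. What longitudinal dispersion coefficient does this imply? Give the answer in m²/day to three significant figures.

At the plume center C_max = M/(n_e·A·√(4πDt)), so D = M²/(4πt·(n_e·A·C_max)²).
n_e·A·C_max = 0.27 × 12.2 × 0.0359 = 0.1183 kg/m.
D = 3.07²/(4π × 99.6 × 0.1183²) = 0.538 m²/day.

0.538 m²/day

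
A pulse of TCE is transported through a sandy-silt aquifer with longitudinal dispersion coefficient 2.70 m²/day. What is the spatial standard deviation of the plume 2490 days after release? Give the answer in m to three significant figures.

116 m

Dispersive spreading gives a Gaussian with σ² = 2Dt; advection only shifts the center.
σ = √(2 × 2.70 × 2490) = 116 m.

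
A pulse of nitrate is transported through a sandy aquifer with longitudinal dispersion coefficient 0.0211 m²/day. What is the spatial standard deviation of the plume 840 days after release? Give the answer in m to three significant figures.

5.95 m

Dispersive spreading gives a Gaussian with σ² = 2Dt; advection only shifts the center.
σ = √(2 × 0.0211 × 840) = 5.95 m.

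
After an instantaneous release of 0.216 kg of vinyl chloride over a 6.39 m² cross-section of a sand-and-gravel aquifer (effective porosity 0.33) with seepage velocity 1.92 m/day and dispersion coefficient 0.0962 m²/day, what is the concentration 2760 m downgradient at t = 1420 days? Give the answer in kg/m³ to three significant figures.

For an instantaneous plane source, C(x,t) = M/(n_e·A·√(4πDt)) · exp(−(x−vt)²/(4Dt)), with n_e·A the pore (flow) area.
Plume center vt = 1.92 × 1420 = 2726.4 m, so the well at 2760 m is 33.6 m downgradient of the peak.
√(4πDt) = 41.43 m, giving peak height M/(n_e·A·√(4πDt)) = 0.216/(0.33 × 6.39 × 41.43) = 0.002472 kg/m³.
(x−vt)²/(4Dt) = (33.6)²/(4 × 0.0962 × 1420) = 2.066; exp(−2.066) = 0.1267.
C = 0.002472 × 0.1267 = 0.000313 kg/m³.

0.000313 kg/m³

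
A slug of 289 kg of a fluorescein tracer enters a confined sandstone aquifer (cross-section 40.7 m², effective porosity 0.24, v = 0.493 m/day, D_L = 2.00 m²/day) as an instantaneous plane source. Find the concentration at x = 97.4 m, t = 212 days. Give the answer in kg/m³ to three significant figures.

0.393 kg/m³

For an instantaneous plane source, C(x,t) = M/(n_e·A·√(4πDt)) · exp(−(x−vt)²/(4Dt)), with n_e·A the pore (flow) area.
Plume center vt = 0.493 × 212 = 104.516 m, so the well at 97.4 m is 7.116 m upgradient of the peak.
√(4πDt) = 72.99 m, giving peak height M/(n_e·A·√(4πDt)) = 289/(0.24 × 40.7 × 72.99) = 0.4053 kg/m³.
(x−vt)²/(4Dt) = (-7.116)²/(4 × 2.00 × 212) = 0.02986; exp(−0.02986) = 0.9706.
C = 0.4053 × 0.9706 = 0.393 kg/m³.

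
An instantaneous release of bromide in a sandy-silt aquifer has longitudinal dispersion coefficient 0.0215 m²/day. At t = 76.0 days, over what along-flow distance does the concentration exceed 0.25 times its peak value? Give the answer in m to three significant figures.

6.02 m

The plume is Gaussian with σ = √(2Dt) = √(2 × 0.0215 × 76.0) = 1.808 m.
C/C_peak = exp(−Δx²/(2σ²)) = 0.25 ⇒ Δx = σ·√(−2 ln 0.25) = 1.808 × 1.665 = 3.010 m.
Width = 2Δx = 6.02 m.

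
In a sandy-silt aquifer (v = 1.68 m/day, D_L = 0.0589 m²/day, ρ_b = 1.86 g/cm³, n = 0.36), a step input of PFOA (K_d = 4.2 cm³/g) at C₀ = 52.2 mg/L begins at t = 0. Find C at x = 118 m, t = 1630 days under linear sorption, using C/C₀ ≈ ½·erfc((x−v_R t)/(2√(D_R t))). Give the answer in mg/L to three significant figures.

Retardation factor R = 1 + ρ_b·K_d/n = 1 + 1.86 × 4.2/0.36 = 22.70.
Sorption retards both mechanisms: v_R = v/R = 0.07401 m/day, D_R = D/R = 0.002595 m²/day.
v_R·t = 0.07401 × 1630 = 120.6363 m; 2√(D_R t) = 4.113 m; argument = (118 − 120.6363)/4.113 = -0.6410.
C = C₀ × ½·erfc(-0.6410) = 52.2 × 0.8177 = 42.7 mg/L.

42.7 mg/L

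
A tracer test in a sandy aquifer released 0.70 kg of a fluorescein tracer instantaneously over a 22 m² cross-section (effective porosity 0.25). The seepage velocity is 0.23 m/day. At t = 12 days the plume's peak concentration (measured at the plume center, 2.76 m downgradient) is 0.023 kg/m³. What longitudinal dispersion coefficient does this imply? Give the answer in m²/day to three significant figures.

At the plume center C_max = M/(n_e·A·√(4πDt)), so D = M²/(4πt·(n_e·A·C_max)²).
n_e·A·C_max = 0.25 × 22 × 0.023 = 0.1265 kg/m.
D = 0.70²/(4π × 12 × 0.1265²) = 0.203 m²/day.

0.203 m²/day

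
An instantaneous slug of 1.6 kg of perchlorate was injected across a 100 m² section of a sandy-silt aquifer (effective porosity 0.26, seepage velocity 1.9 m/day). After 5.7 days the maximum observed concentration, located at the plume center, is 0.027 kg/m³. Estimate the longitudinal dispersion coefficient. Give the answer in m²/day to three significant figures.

0.0725 m²/day

At the plume center C_max = M/(n_e·A·√(4πDt)), so D = M²/(4πt·(n_e·A·C_max)²).
n_e·A·C_max = 0.26 × 100 × 0.027 = 0.7020 kg/m.
D = 1.6²/(4π × 5.7 × 0.7020²) = 0.0725 m²/day.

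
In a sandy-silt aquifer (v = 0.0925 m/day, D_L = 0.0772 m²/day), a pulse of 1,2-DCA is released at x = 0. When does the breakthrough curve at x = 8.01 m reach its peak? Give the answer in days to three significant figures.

For the 1D instantaneous-source solution, setting ∂C/∂t = 0 at fixed x gives v²t² + 2Dt − x² = 0, so t = (√(D² + v²x²) − D)/v².
√(D² + v²x²) = √(0.0772² + 0.0925² × 8.01²) = 0.7449; v² = 0.00855625.
t = (0.7449 − 0.0772)/0.00855625 = 78.0 days (vs. the pure-advection estimate x/v = 86.6 d).

78.0 days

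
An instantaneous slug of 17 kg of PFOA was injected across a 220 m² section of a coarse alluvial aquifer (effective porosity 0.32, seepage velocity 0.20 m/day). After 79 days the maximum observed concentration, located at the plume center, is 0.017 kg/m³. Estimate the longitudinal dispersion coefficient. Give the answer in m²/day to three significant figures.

0.203 m²/day

At the plume center C_max = M/(n_e·A·√(4πDt)), so D = M²/(4πt·(n_e·A·C_max)²).
n_e·A·C_max = 0.32 × 220 × 0.017 = 1.197 kg/m.
D = 17²/(4π × 79 × 1.197²) = 0.203 m²/day.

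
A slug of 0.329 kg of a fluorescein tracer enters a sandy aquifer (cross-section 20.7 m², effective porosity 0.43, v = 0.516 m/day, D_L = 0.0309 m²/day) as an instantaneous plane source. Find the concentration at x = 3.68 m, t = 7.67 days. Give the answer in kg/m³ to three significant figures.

0.0197 kg/m³

For an instantaneous plane source, C(x,t) = M/(n_e·A·√(4πDt)) · exp(−(x−vt)²/(4Dt)), with n_e·A the pore (flow) area.
Plume center vt = 0.516 × 7.67 = 3.95772 m, so the well at 3.68 m is 0.27772 m upgradient of the peak.
√(4πDt) = 1.726 m, giving peak height M/(n_e·A·√(4πDt)) = 0.329/(0.43 × 20.7 × 1.726) = 0.02141 kg/m³.
(x−vt)²/(4Dt) = (-0.27772)²/(4 × 0.0309 × 7.67) = 0.08136; exp(−0.08136) = 0.9219.
C = 0.02141 × 0.9219 = 0.0197 kg/m³.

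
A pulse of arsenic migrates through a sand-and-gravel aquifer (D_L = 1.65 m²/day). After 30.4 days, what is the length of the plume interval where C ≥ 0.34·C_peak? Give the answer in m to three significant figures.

29.4 m

The plume is Gaussian with σ = √(2Dt) = √(2 × 1.65 × 30.4) = 10.02 m.
C/C_peak = exp(−Δx²/(2σ²)) = 0.34 ⇒ Δx = σ·√(−2 ln 0.34) = 10.02 × 1.469 = 14.72 m.
Width = 2Δx = 29.4 m.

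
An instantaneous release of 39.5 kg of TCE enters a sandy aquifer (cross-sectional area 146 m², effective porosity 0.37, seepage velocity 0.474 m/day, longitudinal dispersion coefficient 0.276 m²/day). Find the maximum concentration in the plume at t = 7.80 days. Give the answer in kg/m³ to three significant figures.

The peak of an instantaneous 1D plume sits at x = vt; there the Gaussian factor is 1 and C_max = M/(n_e·A·√(4πDt)), where n_e·A is the pore area the mass is dissolved in.
√(4πDt) = √(4π × 0.276 × 7.80) = 5.201 m, so C_max = 39.5/(0.37 × 146 × 5.201) = 0.141 kg/m³.

0.141 kg/m³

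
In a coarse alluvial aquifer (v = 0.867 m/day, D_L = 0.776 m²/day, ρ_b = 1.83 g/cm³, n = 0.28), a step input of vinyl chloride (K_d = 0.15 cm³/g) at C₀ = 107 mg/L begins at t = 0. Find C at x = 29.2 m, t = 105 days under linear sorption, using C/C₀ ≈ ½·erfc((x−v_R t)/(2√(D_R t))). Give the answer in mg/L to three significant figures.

104 mg/L

Retardation factor R = 1 + ρ_b·K_d/n = 1 + 1.83 × 0.15/0.28 = 1.980.
Sorption retards both mechanisms: v_R = v/R = 0.4379 m/day, D_R = D/R = 0.3919 m²/day.
v_R·t = 0.4379 × 105 = 45.9795 m; 2√(D_R t) = 12.83 m; argument = (29.2 − 45.9795)/12.83 = -1.308.
C = C₀ × ½·erfc(-1.308) = 107 × 0.9678 = 104 mg/L.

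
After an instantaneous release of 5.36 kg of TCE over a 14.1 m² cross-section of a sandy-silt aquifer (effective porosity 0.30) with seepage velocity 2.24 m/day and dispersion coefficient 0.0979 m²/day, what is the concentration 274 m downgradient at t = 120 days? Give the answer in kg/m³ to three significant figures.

For an instantaneous plane source, C(x,t) = M/(n_e·A·√(4πDt)) · exp(−(x−vt)²/(4Dt)), with n_e·A the pore (flow) area.
Plume center vt = 2.24 × 120 = 268.8 m, so the well at 274 m is 5.2 m downgradient of the peak.
√(4πDt) = 12.15 m, giving peak height M/(n_e·A·√(4πDt)) = 5.36/(0.30 × 14.1 × 12.15) = 0.1043 kg/m³.
(x−vt)²/(4Dt) = (5.2)²/(4 × 0.0979 × 120) = 0.5754; exp(−0.5754) = 0.5625.
C = 0.1043 × 0.5625 = 0.0587 kg/m³.

0.0587 kg/m³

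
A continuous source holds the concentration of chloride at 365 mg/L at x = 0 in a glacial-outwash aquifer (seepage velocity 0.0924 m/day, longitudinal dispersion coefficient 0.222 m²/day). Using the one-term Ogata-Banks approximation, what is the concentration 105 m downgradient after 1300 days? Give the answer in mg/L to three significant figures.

268 mg/L

For a continuous step input, C/C₀ ≈ ½·erfc((x−vt)/(2√(Dt))).
vt = 0.0924 × 1300 = 120.12 m and 2√(Dt) = 2√(0.222 × 1300) = 33.98 m.
Argument (x−vt)/(2√(Dt)) = (105 − 120.12)/33.98 = -0.4450; ½·erfc(-0.4450) = 0.7354.
C = 365 × 0.7354 = 268 mg/L.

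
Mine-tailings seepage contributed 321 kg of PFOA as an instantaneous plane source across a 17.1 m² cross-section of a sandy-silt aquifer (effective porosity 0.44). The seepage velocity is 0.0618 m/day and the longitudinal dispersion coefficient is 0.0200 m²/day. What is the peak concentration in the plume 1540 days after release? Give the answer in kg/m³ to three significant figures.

2.17 kg/m³

The peak of an instantaneous 1D plume sits at x = vt; there the Gaussian factor is 1 and C_max = M/(n_e·A·√(4πDt)), where n_e·A is the pore area the mass is dissolved in.
√(4πDt) = √(4π × 0.0200 × 1540) = 19.67 m, so C_max = 321/(0.44 × 17.1 × 19.67) = 2.17 kg/m³.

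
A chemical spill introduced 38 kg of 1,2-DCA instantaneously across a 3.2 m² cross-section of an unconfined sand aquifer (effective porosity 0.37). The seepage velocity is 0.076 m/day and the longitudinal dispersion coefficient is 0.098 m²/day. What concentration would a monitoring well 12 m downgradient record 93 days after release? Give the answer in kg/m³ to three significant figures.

For an instantaneous plane source, C(x,t) = M/(n_e·A·√(4πDt)) · exp(−(x−vt)²/(4Dt)), with n_e·A the pore (flow) area.
Plume center vt = 0.076 × 93 = 7.068 m, so the well at 12 m is 4.932 m downgradient of the peak.
√(4πDt) = 10.70 m, giving peak height M/(n_e·A·√(4πDt)) = 38/(0.37 × 3.2 × 10.70) = 2.999 kg/m³.
(x−vt)²/(4Dt) = (4.932)²/(4 × 0.098 × 93) = 0.6672; exp(−0.6672) = 0.5131.
C = 2.999 × 0.5131 = 1.54 kg/m³.

1.54 kg/m³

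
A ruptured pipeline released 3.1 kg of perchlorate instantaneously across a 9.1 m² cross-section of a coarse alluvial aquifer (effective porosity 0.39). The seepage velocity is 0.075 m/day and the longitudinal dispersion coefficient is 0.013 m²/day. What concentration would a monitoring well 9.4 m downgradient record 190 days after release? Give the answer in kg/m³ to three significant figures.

0.0145 kg/m³

For an instantaneous plane source, C(x,t) = M/(n_e·A·√(4πDt)) · exp(−(x−vt)²/(4Dt)), with n_e·A the pore (flow) area.
Plume center vt = 0.075 × 190 = 14.25 m, so the well at 9.4 m is 4.85 m upgradient of the peak.
√(4πDt) = 5.571 m, giving peak height M/(n_e·A·√(4πDt)) = 3.1/(0.39 × 9.1 × 5.571) = 0.1568 kg/m³.
(x−vt)²/(4Dt) = (-4.85)²/(4 × 0.013 × 190) = 2.381; exp(−2.381) = 0.09246.
C = 0.1568 × 0.09246 = 0.0145 kg/m³.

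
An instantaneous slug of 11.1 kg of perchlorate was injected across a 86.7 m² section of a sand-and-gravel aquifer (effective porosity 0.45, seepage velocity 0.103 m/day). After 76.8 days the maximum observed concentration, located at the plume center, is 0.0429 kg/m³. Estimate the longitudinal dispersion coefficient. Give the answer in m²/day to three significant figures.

At the plume center C_max = M/(n_e·A·√(4πDt)), so D = M²/(4πt·(n_e·A·C_max)²).
n_e·A·C_max = 0.45 × 86.7 × 0.0429 = 1.674 kg/m.
D = 11.1²/(4π × 76.8 × 1.674²) = 0.0456 m²/day.

0.0456 m²/day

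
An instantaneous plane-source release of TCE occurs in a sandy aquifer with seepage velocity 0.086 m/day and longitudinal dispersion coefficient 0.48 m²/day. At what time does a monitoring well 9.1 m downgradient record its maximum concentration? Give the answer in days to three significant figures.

59.2 days

For the 1D instantaneous-source solution, setting ∂C/∂t = 0 at fixed x gives v²t² + 2Dt − x² = 0, so t = (√(D² + v²x²) − D)/v².
√(D² + v²x²) = √(0.48² + 0.086² × 9.1²) = 0.9181; v² = 0.007396.
t = (0.9181 − 0.48)/0.007396 = 59.2 days (vs. the pure-advection estimate x/v = 106 d).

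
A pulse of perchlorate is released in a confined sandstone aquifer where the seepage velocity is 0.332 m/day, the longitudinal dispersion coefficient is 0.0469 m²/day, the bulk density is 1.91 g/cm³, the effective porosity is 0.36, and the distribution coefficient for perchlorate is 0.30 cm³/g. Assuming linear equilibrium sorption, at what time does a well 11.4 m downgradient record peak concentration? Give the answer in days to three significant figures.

87.9 days

Retardation factor R = 1 + ρ_b·K_d/n = 1 + 1.91 × 0.30/0.36 = 2.592.
Sorption retards both mechanisms: v_R = v/R = 0.1281 m/day, D_R = D/R = 0.01809 m²/day.
Peak time from v_R²t² + 2D_R t − x² = 0: t = (√(D_R² + v_R²x²) − D_R)/v_R².
√(D_R² + v_R²x²) = √(0.01809² + 0.1281² × 11.4²) = 1.460; v_R² = 0.01641.
t = (1.460 − 0.01809)/0.01641 = 87.9 days.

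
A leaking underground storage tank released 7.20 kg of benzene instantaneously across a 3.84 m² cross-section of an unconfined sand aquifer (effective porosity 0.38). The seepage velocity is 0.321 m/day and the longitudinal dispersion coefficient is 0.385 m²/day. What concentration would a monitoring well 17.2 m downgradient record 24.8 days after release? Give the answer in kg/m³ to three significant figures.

For an instantaneous plane source, C(x,t) = M/(n_e·A·√(4πDt)) · exp(−(x−vt)²/(4Dt)), with n_e·A the pore (flow) area.
Plume center vt = 0.321 × 24.8 = 7.9608 m, so the well at 17.2 m is 9.2392 m downgradient of the peak.
√(4πDt) = 10.95 m, giving peak height M/(n_e·A·√(4πDt)) = 7.20/(0.38 × 3.84 × 10.95) = 0.4506 kg/m³.
(x−vt)²/(4Dt) = (9.2392)²/(4 × 0.385 × 24.8) = 2.235; exp(−2.235) = 0.1070.
C = 0.4506 × 0.1070 = 0.0482 kg/m³.

0.0482 kg/m³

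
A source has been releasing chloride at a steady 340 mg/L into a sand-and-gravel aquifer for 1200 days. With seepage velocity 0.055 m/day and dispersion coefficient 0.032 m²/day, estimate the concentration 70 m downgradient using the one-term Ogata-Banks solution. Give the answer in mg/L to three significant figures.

For a continuous step input, C/C₀ ≈ ½·erfc((x−vt)/(2√(Dt))).
vt = 0.055 × 1200 = 66 m and 2√(Dt) = 2√(0.032 × 1200) = 12.39 m.
Argument (x−vt)/(2√(Dt)) = (70 − 66)/12.39 = 0.3228; ½·erfc(0.3228) = 0.3240.
C = 340 × 0.3240 = 110 mg/L.

110 mg/L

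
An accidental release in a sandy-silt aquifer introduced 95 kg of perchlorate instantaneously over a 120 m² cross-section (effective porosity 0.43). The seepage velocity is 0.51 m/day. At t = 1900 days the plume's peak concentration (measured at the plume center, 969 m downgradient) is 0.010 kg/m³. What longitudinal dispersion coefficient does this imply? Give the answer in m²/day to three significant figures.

1.42 m²/day

At the plume center C_max = M/(n_e·A·√(4πDt)), so D = M²/(4πt·(n_e·A·C_max)²).
n_e·A·C_max = 0.43 × 120 × 0.010 = 0.5160 kg/m.
D = 95²/(4π × 1900 × 0.5160²) = 1.42 m²/day.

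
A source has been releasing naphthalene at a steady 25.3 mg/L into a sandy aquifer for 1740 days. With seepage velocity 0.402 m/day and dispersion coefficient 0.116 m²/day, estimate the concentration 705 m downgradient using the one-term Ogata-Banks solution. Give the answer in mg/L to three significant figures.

9.91 mg/L

For a continuous step input, C/C₀ ≈ ½·erfc((x−vt)/(2√(Dt))).
vt = 0.402 × 1740 = 699.48 m and 2√(Dt) = 2√(0.116 × 1740) = 28.41 m.
Argument (x−vt)/(2√(Dt)) = (705 − 699.48)/28.41 = 0.1943; ½·erfc(0.1943) = 0.3917.
C = 25.3 × 0.3917 = 9.91 mg/L.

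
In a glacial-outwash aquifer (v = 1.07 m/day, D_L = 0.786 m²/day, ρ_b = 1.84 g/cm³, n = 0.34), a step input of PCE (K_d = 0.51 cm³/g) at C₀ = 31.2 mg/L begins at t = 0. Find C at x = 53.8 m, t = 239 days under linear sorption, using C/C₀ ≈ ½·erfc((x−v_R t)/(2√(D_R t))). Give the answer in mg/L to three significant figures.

Retardation factor R = 1 + ρ_b·K_d/n = 1 + 1.84 × 0.51/0.34 = 3.760.
Sorption retards both mechanisms: v_R = v/R = 0.2846 m/day, D_R = D/R = 0.2090 m²/day.
v_R·t = 0.2846 × 239 = 68.0194 m; 2√(D_R t) = 14.14 m; argument = (53.8 − 68.0194)/14.14 = -1.006.
C = C₀ × ½·erfc(-1.006) = 31.2 × 0.9226 = 28.8 mg/L.

28.8 mg/L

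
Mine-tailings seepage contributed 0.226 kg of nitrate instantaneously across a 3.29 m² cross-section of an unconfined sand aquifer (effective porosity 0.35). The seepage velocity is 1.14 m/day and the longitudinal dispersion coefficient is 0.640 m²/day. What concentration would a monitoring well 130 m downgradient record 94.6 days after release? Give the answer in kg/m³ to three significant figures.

0.000937 kg/m³

For an instantaneous plane source, C(x,t) = M/(n_e·A·√(4πDt)) · exp(−(x−vt)²/(4Dt)), with n_e·A the pore (flow) area.
Plume center vt = 1.14 × 94.6 = 107.844 m, so the well at 130 m is 22.156 m downgradient of the peak.
√(4πDt) = 27.58 m, giving peak height M/(n_e·A·√(4πDt)) = 0.226/(0.35 × 3.29 × 27.58) = 0.007116 kg/m³.
(x−vt)²/(4Dt) = (22.156)²/(4 × 0.640 × 94.6) = 2.027; exp(−2.027) = 0.1317.
C = 0.007116 × 0.1317 = 0.000937 kg/m³.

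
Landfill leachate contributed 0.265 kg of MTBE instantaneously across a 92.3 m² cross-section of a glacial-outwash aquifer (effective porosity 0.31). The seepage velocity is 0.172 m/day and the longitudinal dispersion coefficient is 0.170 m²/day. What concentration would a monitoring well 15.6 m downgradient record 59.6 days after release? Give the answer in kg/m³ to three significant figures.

0.000405 kg/m³

For an instantaneous plane source, C(x,t) = M/(n_e·A·√(4πDt)) · exp(−(x−vt)²/(4Dt)), with n_e·A the pore (flow) area.
Plume center vt = 0.172 × 59.6 = 10.2512 m, so the well at 15.6 m is 5.3488 m downgradient of the peak.
√(4πDt) = 11.28 m, giving peak height M/(n_e·A·√(4πDt)) = 0.265/(0.31 × 92.3 × 11.28) = 0.0008211 kg/m³.
(x−vt)²/(4Dt) = (5.3488)²/(4 × 0.170 × 59.6) = 0.7059; exp(−0.7059) = 0.4937.
C = 0.0008211 × 0.4937 = 0.000405 kg/m³.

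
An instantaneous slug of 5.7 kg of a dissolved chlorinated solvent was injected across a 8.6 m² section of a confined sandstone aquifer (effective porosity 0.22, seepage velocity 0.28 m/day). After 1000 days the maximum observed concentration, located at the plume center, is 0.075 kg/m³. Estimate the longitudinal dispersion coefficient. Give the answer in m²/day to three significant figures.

0.128 m²/day

At the plume center C_max = M/(n_e·A·√(4πDt)), so D = M²/(4πt·(n_e·A·C_max)²).
n_e·A·C_max = 0.22 × 8.6 × 0.075 = 0.1419 kg/m.
D = 5.7²/(4π × 1000 × 0.1419²) = 0.128 m²/day.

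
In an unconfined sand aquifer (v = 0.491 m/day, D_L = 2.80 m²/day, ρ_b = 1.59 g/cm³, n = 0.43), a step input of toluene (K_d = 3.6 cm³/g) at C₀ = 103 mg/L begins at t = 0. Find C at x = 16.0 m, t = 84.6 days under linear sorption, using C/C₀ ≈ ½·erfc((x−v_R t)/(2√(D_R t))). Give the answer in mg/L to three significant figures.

1.18 mg/L

Retardation factor R = 1 + ρ_b·K_d/n = 1 + 1.59 × 3.6/0.43 = 14.31.
Sorption retards both mechanisms: v_R = v/R = 0.03431 m/day, D_R = D/R = 0.1957 m²/day.
v_R·t = 0.03431 × 84.6 = 2.902626 m; 2√(D_R t) = 8.138 m; argument = (16.0 − 2.902626)/8.138 = 1.609.
C = C₀ × ½·erfc(1.609) = 103 × 0.01144 = 1.18 mg/L.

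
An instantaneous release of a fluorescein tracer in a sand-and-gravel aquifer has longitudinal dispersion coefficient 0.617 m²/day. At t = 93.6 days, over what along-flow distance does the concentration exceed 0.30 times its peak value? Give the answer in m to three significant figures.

33.4 m

The plume is Gaussian with σ = √(2Dt) = √(2 × 0.617 × 93.6) = 10.75 m.
C/C_peak = exp(−Δx²/(2σ²)) = 0.30 ⇒ Δx = σ·√(−2 ln 0.30) = 10.75 × 1.552 = 16.68 m.
Width = 2Δx = 33.4 m.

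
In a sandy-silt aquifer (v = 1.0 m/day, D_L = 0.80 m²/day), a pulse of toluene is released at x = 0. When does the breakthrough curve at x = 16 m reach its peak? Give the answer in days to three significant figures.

15.2 days

For the 1D instantaneous-source solution, setting ∂C/∂t = 0 at fixed x gives v²t² + 2Dt − x² = 0, so t = (√(D² + v²x²) − D)/v².
√(D² + v²x²) = √(0.80² + 1.0² × 16²) = 16.02; v² = 1.
t = (16.02 − 0.80)/1 = 15.2 days (vs. the pure-advection estimate x/v = 16.0 d).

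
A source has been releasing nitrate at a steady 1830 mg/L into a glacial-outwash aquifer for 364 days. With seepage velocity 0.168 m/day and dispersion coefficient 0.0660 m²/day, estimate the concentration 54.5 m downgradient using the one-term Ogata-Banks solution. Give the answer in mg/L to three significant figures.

1520 mg/L

For a continuous step input, C/C₀ ≈ ½·erfc((x−vt)/(2√(Dt))).
vt = 0.168 × 364 = 61.152 m and 2√(Dt) = 2√(0.0660 × 364) = 9.803 m.
Argument (x−vt)/(2√(Dt)) = (54.5 − 61.152)/9.803 = -0.6786; ½·erfc(-0.6786) = 0.8314.
C = 1830 × 0.8314 = 1520 mg/L.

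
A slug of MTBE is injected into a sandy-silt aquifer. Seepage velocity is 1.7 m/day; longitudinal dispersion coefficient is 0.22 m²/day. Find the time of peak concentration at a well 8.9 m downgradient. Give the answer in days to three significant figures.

5.16 days

For the 1D instantaneous-source solution, setting ∂C/∂t = 0 at fixed x gives v²t² + 2Dt − x² = 0, so t = (√(D² + v²x²) − D)/v².
√(D² + v²x²) = √(0.22² + 1.7² × 8.9²) = 15.13; v² = 2.89.
t = (15.13 − 0.22)/2.89 = 5.16 days (vs. the pure-advection estimate x/v = 5.24 d).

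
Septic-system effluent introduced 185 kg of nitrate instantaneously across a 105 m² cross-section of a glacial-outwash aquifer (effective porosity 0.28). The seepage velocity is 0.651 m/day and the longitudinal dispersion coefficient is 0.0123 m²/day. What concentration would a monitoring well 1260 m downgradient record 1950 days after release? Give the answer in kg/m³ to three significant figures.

For an instantaneous plane source, C(x,t) = M/(n_e·A·√(4πDt)) · exp(−(x−vt)²/(4Dt)), with n_e·A the pore (flow) area.
Plume center vt = 0.651 × 1950 = 1269.45 m, so the well at 1260 m is 9.45 m upgradient of the peak.
√(4πDt) = 17.36 m, giving peak height M/(n_e·A·√(4πDt)) = 185/(0.28 × 105 × 17.36) = 0.3625 kg/m³.
(x−vt)²/(4Dt) = (-9.45)²/(4 × 0.0123 × 1950) = 0.9308; exp(−0.9308) = 0.3942.
C = 0.3625 × 0.3942 = 0.143 kg/m³.

0.143 kg/m³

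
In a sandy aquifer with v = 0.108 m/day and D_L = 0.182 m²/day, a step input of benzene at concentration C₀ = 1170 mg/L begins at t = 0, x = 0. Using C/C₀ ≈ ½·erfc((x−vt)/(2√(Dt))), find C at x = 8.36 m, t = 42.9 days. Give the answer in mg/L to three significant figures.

For a continuous step input, C/C₀ ≈ ½·erfc((x−vt)/(2√(Dt))).
vt = 0.108 × 42.9 = 4.6332 m and 2√(Dt) = 2√(0.182 × 42.9) = 5.588 m.
Argument (x−vt)/(2√(Dt)) = (8.36 − 4.6332)/5.588 = 0.6669; ½·erfc(0.6669) = 0.1728.
C = 1170 × 0.1728 = 202 mg/L.

202 mg/L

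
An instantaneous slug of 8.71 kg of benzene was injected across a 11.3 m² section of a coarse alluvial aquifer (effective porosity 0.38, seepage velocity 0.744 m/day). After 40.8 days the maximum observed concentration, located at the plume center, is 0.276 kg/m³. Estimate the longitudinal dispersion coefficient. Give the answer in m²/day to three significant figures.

0.105 m²/day

At the plume center C_max = M/(n_e·A·√(4πDt)), so D = M²/(4πt·(n_e·A·C_max)²).
n_e·A·C_max = 0.38 × 11.3 × 0.276 = 1.185 kg/m.
D = 8.71²/(4π × 40.8 × 1.185²) = 0.105 m²/day.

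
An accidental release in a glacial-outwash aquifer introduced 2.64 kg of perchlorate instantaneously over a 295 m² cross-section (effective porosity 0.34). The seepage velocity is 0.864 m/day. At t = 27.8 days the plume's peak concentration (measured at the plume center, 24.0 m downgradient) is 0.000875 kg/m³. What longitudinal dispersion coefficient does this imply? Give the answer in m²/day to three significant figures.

2.59 m²/day

At the plume center C_max = M/(n_e·A·√(4πDt)), so D = M²/(4πt·(n_e·A·C_max)²).
n_e·A·C_max = 0.34 × 295 × 0.000875 = 0.08776 kg/m.
D = 2.64²/(4π × 27.8 × 0.08776²) = 2.59 m²/day.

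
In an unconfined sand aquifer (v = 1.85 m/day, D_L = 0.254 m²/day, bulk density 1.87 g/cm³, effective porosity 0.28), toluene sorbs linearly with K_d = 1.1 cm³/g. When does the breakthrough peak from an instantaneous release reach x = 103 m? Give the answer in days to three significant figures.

Retardation factor R = 1 + ρ_b·K_d/n = 1 + 1.87 × 1.1/0.28 = 8.346.
Sorption retards both mechanisms: v_R = v/R = 0.2217 m/day, D_R = D/R = 0.03043 m²/day.
Peak time from v_R²t² + 2D_R t − x² = 0: t = (√(D_R² + v_R²x²) − D_R)/v_R².
√(D_R² + v_R²x²) = √(0.03043² + 0.2217² × 103²) = 22.84; v_R² = 0.04915.
t = (22.84 − 0.03043)/0.04915 = 464 days.

464 days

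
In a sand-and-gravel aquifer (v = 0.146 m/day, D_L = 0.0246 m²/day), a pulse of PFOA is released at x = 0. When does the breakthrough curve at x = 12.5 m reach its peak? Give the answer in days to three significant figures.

84.5 days

For the 1D instantaneous-source solution, setting ∂C/∂t = 0 at fixed x gives v²t² + 2Dt − x² = 0, so t = (√(D² + v²x²) − D)/v².
√(D² + v²x²) = √(0.0246² + 0.146² × 12.5²) = 1.825; v² = 0.021316.
t = (1.825 − 0.0246)/0.021316 = 84.5 days (vs. the pure-advection estimate x/v = 85.6 d).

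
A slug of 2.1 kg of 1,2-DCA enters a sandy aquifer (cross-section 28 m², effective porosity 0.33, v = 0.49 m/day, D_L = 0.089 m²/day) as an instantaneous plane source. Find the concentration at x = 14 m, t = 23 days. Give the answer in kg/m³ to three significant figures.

For an instantaneous plane source, C(x,t) = M/(n_e·A·√(4πDt)) · exp(−(x−vt)²/(4Dt)), with n_e·A the pore (flow) area.
Plume center vt = 0.49 × 23 = 11.27 m, so the well at 14 m is 2.73 m downgradient of the peak.
√(4πDt) = 5.072 m, giving peak height M/(n_e·A·√(4πDt)) = 2.1/(0.33 × 28 × 5.072) = 0.04481 kg/m³.
(x−vt)²/(4Dt) = (2.73)²/(4 × 0.089 × 23) = 0.9102; exp(−0.9102) = 0.4024.
C = 0.04481 × 0.4024 = 0.0180 kg/m³.

0.0180 kg/m³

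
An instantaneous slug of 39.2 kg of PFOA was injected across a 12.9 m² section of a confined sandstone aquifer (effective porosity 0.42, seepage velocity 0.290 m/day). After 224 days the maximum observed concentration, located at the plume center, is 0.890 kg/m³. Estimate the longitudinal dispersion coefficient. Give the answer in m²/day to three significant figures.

0.0235 m²/day

At the plume center C_max = M/(n_e·A·√(4πDt)), so D = M²/(4πt·(n_e·A·C_max)²).
n_e·A·C_max = 0.42 × 12.9 × 0.890 = 4.822 kg/m.
D = 39.2²/(4π × 224 × 4.822²) = 0.0235 m²/day.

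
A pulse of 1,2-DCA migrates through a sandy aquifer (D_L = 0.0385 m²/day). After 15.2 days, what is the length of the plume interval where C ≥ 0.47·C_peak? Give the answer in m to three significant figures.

The plume is Gaussian with σ = √(2Dt) = √(2 × 0.0385 × 15.2) = 1.082 m.
C/C_peak = exp(−Δx²/(2σ²)) = 0.47 ⇒ Δx = σ·√(−2 ln 0.47) = 1.082 × 1.229 = 1.330 m.
Width = 2Δx = 2.66 m.

2.66 m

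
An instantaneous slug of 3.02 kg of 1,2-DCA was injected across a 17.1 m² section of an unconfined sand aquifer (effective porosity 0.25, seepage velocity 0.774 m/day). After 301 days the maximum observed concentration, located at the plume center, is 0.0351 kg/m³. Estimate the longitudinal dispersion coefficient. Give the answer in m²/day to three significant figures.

0.107 m²/day

At the plume center C_max = M/(n_e·A·√(4πDt)), so D = M²/(4πt·(n_e·A·C_max)²).
n_e·A·C_max = 0.25 × 17.1 × 0.0351 = 0.1501 kg/m.
D = 3.02²/(4π × 301 × 0.1501²) = 0.107 m²/day.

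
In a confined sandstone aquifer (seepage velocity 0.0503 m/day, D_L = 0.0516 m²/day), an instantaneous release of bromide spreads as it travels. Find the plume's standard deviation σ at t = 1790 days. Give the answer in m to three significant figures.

13.6 m

Dispersive spreading gives a Gaussian with σ² = 2Dt; advection only shifts the center.
σ = √(2 × 0.0516 × 1790) = 13.6 m.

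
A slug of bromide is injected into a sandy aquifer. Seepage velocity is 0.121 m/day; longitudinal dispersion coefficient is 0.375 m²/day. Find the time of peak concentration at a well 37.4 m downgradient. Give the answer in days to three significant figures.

285 days

For the 1D instantaneous-source solution, setting ∂C/∂t = 0 at fixed x gives v²t² + 2Dt − x² = 0, so t = (√(D² + v²x²) − D)/v².
√(D² + v²x²) = √(0.375² + 0.121² × 37.4²) = 4.541; v² = 0.014641.
t = (4.541 − 0.375)/0.014641 = 285 days (vs. the pure-advection estimate x/v = 309 d).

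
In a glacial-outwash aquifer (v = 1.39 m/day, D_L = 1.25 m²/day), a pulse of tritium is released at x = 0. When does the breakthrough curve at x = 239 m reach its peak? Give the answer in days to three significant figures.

For the 1D instantaneous-source solution, setting ∂C/∂t = 0 at fixed x gives v²t² + 2Dt − x² = 0, so t = (√(D² + v²x²) − D)/v².
√(D² + v²x²) = √(1.25² + 1.39² × 239²) = 332.2; v² = 1.9321.
t = (332.2 − 1.25)/1.9321 = 171 days (vs. the pure-advection estimate x/v = 172 d).

171 days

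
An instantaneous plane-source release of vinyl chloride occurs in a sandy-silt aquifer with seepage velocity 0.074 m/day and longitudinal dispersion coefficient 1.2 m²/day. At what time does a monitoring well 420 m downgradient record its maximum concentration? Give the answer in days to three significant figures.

For the 1D instantaneous-source solution, setting ∂C/∂t = 0 at fixed x gives v²t² + 2Dt − x² = 0, so t = (√(D² + v²x²) − D)/v².
√(D² + v²x²) = √(1.2² + 0.074² × 420²) = 31.10; v² = 0.005476.
t = (31.10 − 1.2)/0.005476 = 5460 days (vs. the pure-advection estimate x/v = 5680 d).

5460 days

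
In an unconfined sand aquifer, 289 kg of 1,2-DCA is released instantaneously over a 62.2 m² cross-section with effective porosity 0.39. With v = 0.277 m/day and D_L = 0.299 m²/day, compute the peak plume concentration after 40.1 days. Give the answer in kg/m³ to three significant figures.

The peak of an instantaneous 1D plume sits at x = vt; there the Gaussian factor is 1 and C_max = M/(n_e·A·√(4πDt)), where n_e·A is the pore area the mass is dissolved in.
√(4πDt) = √(4π × 0.299 × 40.1) = 12.27 m, so C_max = 289/(0.39 × 62.2 × 12.27) = 0.971 kg/m³.

0.971 kg/m³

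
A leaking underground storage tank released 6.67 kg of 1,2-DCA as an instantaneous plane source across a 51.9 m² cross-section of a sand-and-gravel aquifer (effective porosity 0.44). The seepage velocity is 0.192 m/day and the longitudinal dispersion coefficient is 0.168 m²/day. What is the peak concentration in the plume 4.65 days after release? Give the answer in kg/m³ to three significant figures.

0.0932 kg/m³

The peak of an instantaneous 1D plume sits at x = vt; there the Gaussian factor is 1 and C_max = M/(n_e·A·√(4πDt)), where n_e·A is the pore area the mass is dissolved in.
√(4πDt) = √(4π × 0.168 × 4.65) = 3.133 m, so C_max = 6.67/(0.44 × 51.9 × 3.133) = 0.0932 kg/m³.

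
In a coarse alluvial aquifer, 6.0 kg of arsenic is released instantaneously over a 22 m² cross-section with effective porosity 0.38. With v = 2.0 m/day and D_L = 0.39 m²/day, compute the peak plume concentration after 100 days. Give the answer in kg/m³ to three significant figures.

The peak of an instantaneous 1D plume sits at x = vt; there the Gaussian factor is 1 and C_max = M/(n_e·A·√(4πDt)), where n_e·A is the pore area the mass is dissolved in.
√(4πDt) = √(4π × 0.39 × 100) = 22.14 m, so C_max = 6.0/(0.38 × 22 × 22.14) = 0.0324 kg/m³.

0.0324 kg/m³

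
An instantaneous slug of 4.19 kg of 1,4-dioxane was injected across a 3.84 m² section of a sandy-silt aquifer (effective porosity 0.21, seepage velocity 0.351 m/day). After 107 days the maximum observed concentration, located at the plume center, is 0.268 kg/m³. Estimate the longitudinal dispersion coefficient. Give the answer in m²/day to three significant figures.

At the plume center C_max = M/(n_e·A·√(4πDt)), so D = M²/(4πt·(n_e·A·C_max)²).
n_e·A·C_max = 0.21 × 3.84 × 0.268 = 0.2161 kg/m.
D = 4.19²/(4π × 107 × 0.2161²) = 0.280 m²/day.

0.280 m²/day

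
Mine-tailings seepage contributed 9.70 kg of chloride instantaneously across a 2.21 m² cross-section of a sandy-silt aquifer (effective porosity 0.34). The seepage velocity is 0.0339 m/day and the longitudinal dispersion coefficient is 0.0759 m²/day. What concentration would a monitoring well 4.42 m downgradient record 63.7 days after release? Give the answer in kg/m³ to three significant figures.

1.27 kg/m³

For an instantaneous plane source, C(x,t) = M/(n_e·A·√(4πDt)) · exp(−(x−vt)²/(4Dt)), with n_e·A the pore (flow) area.
Plume center vt = 0.0339 × 63.7 = 2.15943 m, so the well at 4.42 m is 2.26057 m downgradient of the peak.
√(4πDt) = 7.795 m, giving peak height M/(n_e·A·√(4πDt)) = 9.70/(0.34 × 2.21 × 7.795) = 1.656 kg/m³.
(x−vt)²/(4Dt) = (2.26057)²/(4 × 0.0759 × 63.7) = 0.2642; exp(−0.2642) = 0.7678.
C = 1.656 × 0.7678 = 1.27 kg/m³.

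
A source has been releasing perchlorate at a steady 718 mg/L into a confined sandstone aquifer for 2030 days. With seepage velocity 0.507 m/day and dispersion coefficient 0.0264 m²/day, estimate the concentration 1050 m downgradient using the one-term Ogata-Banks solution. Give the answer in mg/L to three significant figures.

16.0 mg/L

For a continuous step input, C/C₀ ≈ ½·erfc((x−vt)/(2√(Dt))).
vt = 0.507 × 2030 = 1029.21 m and 2√(Dt) = 2√(0.0264 × 2030) = 14.64 m.
Argument (x−vt)/(2√(Dt)) = (1050 − 1029.21)/14.64 = 1.420; ½·erfc(1.420) = 0.02231.
C = 718 × 0.02231 = 16.0 mg/L.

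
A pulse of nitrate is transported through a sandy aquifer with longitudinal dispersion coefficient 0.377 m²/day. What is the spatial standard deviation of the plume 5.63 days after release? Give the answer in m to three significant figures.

2.06 m

Dispersive spreading gives a Gaussian with σ² = 2Dt; advection only shifts the center.
σ = √(2 × 0.377 × 5.63) = 2.06 m.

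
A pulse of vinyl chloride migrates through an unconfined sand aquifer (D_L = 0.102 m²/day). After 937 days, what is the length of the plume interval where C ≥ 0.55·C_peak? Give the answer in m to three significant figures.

The plume is Gaussian with σ = √(2Dt) = √(2 × 0.102 × 937) = 13.83 m.
C/C_peak = exp(−Δx²/(2σ²)) = 0.55 ⇒ Δx = σ·√(−2 ln 0.55) = 13.83 × 1.093 = 15.12 m.
Width = 2Δx = 30.2 m.

30.2 m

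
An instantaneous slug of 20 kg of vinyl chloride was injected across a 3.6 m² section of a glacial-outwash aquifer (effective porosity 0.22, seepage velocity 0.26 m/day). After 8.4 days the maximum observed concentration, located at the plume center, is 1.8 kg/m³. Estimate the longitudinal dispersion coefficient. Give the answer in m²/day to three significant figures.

1.86 m²/day

At the plume center C_max = M/(n_e·A·√(4πDt)), so D = M²/(4πt·(n_e·A·C_max)²).
n_e·A·C_max = 0.22 × 3.6 × 1.8 = 1.426 kg/m.
D = 20²/(4π × 8.4 × 1.426²) = 1.86 m²/day.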